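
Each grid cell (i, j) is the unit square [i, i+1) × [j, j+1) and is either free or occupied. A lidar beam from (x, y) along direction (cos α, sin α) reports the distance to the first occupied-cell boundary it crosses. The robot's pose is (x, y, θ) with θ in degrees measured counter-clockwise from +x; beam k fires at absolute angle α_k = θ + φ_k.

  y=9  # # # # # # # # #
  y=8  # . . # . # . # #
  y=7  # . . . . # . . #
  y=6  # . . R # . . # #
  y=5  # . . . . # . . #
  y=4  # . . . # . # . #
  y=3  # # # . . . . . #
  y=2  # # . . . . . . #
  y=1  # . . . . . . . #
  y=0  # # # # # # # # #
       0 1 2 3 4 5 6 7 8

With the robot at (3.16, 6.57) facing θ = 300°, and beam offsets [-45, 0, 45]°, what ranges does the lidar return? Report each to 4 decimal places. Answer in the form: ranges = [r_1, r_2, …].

beam 1: φ=-45°, α=255°
  direction (-0.2588, -0.9659); cell (3,6); t to first gridline: x 0.6182, y 0.5901 (then +3.8637 / +1.0353)
    (3,5) via y @ 0.5901
    (2,5) via x @ 0.6182
    (2,4) via y @ 1.6254
    (2,3) via y @ 2.6607  # hit
  → r_1 = 2.6607
beam 2: φ=0°, α=300°
  direction (0.5000, -0.8660); cell (3,6); t to first gridline: x 1.6800, y 0.6582 (then +2.0000 / +1.1547)
    (3,5) via y @ 0.6582
    (4,5) via x @ 1.6800
    (4,4) via y @ 1.8129  # hit
  → r_2 = 1.8129
beam 3: φ=45°, α=345°
  direction (0.9659, -0.2588); cell (3,6); t to first gridline: x 0.8696, y 2.2023 (then +1.0353 / +3.8637)
    (4,6) via x @ 0.8696  # hit
  → r_3 = 0.8696

ranges = [2.6607, 1.8129, 0.8696]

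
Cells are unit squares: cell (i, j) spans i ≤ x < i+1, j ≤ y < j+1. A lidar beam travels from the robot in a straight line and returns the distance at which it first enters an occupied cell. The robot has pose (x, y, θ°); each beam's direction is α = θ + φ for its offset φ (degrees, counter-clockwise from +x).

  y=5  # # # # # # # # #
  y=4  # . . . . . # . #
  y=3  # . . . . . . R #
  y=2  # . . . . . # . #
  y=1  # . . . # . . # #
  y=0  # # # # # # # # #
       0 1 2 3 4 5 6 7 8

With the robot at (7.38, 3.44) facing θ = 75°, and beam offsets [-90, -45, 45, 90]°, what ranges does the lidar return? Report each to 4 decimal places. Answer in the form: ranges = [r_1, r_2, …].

beam 1: φ=-90°, α=345°
  direction (0.9659, -0.2588); cell (7,3); t to first gridline: x 0.6419, y 1.7000 (then +1.0353 / +3.8637)
    (8,3) via x @ 0.6419  # hit
  → r_1 = 0.6419
beam 2: φ=-45°, α=30°
  direction (0.8660, 0.5000); cell (7,3); t to first gridline: x 0.7159, y 1.1200 (then +1.1547 / +2.0000)
    (8,3) via x @ 0.7159  # hit
  → r_2 = 0.7159
beam 3: φ=45°, α=120°
  direction (-0.5000, 0.8660); cell (7,3); t to first gridline: x 0.7600, y 0.6466 (then +2.0000 / +1.1547)
    (7,4) via y @ 0.6466
    (6,4) via x @ 0.7600  # hit
  → r_3 = 0.7600
beam 4: φ=90°, α=165°
  direction (-0.9659, 0.2588); cell (7,3); t to first gridline: x 0.3934, y 2.1637 (then +1.0353 / +3.8637)
    (6,3) via x @ 0.3934
    (5,3) via x @ 1.4287
    (5,4) via y @ 2.1637
    (4,4) via x @ 2.4640
    (3,4) via x @ 3.4992
    (2,4) via x @ 4.5345
    (1,4) via x @ 5.5698
    (1,5) via y @ 6.0274  # hit
  → r_4 = 6.0274

ranges = [0.6419, 0.7159, 0.7600, 6.0274]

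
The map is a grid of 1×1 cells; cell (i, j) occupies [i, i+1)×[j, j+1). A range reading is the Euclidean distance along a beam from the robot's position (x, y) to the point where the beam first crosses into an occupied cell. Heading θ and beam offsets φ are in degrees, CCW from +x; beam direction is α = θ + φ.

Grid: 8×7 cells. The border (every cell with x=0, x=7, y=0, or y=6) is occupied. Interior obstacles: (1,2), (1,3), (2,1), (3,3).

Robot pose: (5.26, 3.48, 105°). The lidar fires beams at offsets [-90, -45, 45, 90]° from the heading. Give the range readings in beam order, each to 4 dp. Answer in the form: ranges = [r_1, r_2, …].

beam 1: φ=-90°, α=15°
  dir = (cos 15°, sin 15°) = (0.9659, 0.2588); from cell (5,3)
  next x-line at t=0.7661, next y-line at t=2.0091; Δt_x=1.0353, Δt_y=3.8637
    x: enter (6,3) at t=0.7661
    x: enter (7,3) at t=1.8014 ← occupied
  → r_1 = 1.8014
beam 2: φ=-45°, α=60°
  dir = (cos 60°, sin 60°) = (0.5000, 0.8660); from cell (5,3)
  next x-line at t=1.4800, next y-line at t=0.6004; Δt_x=2.0000, Δt_y=1.1547
    y: enter (5,4) at t=0.6004
    x: enter (6,4) at t=1.4800
    y: enter (6,5) at t=1.7551
    y: enter (6,6) at t=2.9098 ← occupied
  → r_2 = 2.9098
beam 3: φ=45°, α=150°
  dir = (cos 150°, sin 150°) = (-0.8660, 0.5000); from cell (5,3)
  next x-line at t=0.3002, next y-line at t=1.0400; Δt_x=1.1547, Δt_y=2.0000
    x: enter (4,3) at t=0.3002
    y: enter (4,4) at t=1.0400
    x: enter (3,4) at t=1.4549
    x: enter (2,4) at t=2.6096
    y: enter (2,5) at t=3.0400
    x: enter (1,5) at t=3.7643
    x: enter (0,5) at t=4.9190 ← occupied
  → r_3 = 4.9190
beam 4: φ=90°, α=195°
  dir = (cos 195°, sin 195°) = (-0.9659, -0.2588); from cell (5,3)
  next x-line at t=0.2692, next y-line at t=1.8546; Δt_x=1.0353, Δt_y=3.8637
    x: enter (4,3) at t=0.2692
    x: enter (3,3) at t=1.3044 ← occupied
  → r_4 = 1.3044

ranges = [1.8014, 2.9098, 4.9190, 1.3044]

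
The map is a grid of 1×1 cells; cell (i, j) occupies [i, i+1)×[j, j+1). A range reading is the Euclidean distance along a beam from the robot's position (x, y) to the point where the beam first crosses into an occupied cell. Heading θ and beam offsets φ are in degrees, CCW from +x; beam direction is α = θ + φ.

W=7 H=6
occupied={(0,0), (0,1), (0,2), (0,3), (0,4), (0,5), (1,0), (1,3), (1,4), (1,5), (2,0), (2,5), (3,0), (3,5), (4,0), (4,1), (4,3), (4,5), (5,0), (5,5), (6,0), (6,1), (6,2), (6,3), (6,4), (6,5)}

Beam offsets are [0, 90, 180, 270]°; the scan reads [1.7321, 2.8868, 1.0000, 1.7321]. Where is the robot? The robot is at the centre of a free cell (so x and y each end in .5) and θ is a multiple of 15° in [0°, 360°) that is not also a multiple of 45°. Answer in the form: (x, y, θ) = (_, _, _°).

(x, y, θ) = (2.5, 2.5, 330°)

Candidates: 16 free-cell centres × 16 headings = 256 poses. Raycast each; keep the one whose scan matches to 4 dp.
  (5.5, 3.5, 60°): beam 1 = 1.0000 ≠ 1.7321 ✗
  (3.5, 3.5, 30°): beam 1 = 0.5774 ≠ 1.7321 ✗
  (5.5, 3.5, 330°): beam 1 = 0.5774 ≠ 1.7321 ✗
  (1.5, 1.5, 285°): beam 1 = 0.5176 ≠ 1.7321 ✗
  …
  (2.5, 2.5, 330°): r_1=1.7321, r_2=2.8868, r_3=1.0000, r_4=1.7321 — all match ✓
Only this pose fits every beam.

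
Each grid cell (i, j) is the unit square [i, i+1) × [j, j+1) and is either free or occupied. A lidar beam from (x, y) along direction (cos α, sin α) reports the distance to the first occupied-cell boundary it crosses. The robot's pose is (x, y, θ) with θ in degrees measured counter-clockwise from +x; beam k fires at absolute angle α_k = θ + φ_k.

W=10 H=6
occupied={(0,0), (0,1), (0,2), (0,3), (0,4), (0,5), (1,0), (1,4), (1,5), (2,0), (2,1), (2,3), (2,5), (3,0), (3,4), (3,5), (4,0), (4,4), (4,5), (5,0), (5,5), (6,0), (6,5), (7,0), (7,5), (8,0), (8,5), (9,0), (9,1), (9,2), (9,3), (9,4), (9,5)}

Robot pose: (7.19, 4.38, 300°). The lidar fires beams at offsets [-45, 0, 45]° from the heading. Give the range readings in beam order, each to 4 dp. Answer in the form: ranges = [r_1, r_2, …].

ranges = [3.4992, 3.6200, 1.8738]

beam 1: φ=-45°, α=255°
  dir = (cos 255°, sin 255°) = (-0.2588, -0.9659); from cell (7,4)
  next x-line at t=0.7341, next y-line at t=0.3934; Δt_x=3.8637, Δt_y=1.0353
    y: enter (7,3) at t=0.3934
    x: enter (6,3) at t=0.7341
    y: enter (6,2) at t=1.4287
    y: enter (6,1) at t=2.4640
    y: enter (6,0) at t=3.4992 ← occupied
  → r_1 = 3.4992
beam 2: φ=0°, α=300°
  dir = (cos 300°, sin 300°) = (0.5000, -0.8660); from cell (7,4)
  next x-line at t=1.6200, next y-line at t=0.4388; Δt_x=2.0000, Δt_y=1.1547
    y: enter (7,3) at t=0.4388
    y: enter (7,2) at t=1.5935
    x: enter (8,2) at t=1.6200
    y: enter (8,1) at t=2.7482
    x: enter (9,1) at t=3.6200 ← occupied
  → r_2 = 3.6200
beam 3: φ=45°, α=345°
  dir = (cos 345°, sin 345°) = (0.9659, -0.2588); from cell (7,4)
  next x-line at t=0.8386, next y-line at t=1.4682; Δt_x=1.0353, Δt_y=3.8637
    x: enter (8,4) at t=0.8386
    y: enter (8,3) at t=1.4682
    x: enter (9,3) at t=1.8738 ← occupied
  → r_3 = 1.8738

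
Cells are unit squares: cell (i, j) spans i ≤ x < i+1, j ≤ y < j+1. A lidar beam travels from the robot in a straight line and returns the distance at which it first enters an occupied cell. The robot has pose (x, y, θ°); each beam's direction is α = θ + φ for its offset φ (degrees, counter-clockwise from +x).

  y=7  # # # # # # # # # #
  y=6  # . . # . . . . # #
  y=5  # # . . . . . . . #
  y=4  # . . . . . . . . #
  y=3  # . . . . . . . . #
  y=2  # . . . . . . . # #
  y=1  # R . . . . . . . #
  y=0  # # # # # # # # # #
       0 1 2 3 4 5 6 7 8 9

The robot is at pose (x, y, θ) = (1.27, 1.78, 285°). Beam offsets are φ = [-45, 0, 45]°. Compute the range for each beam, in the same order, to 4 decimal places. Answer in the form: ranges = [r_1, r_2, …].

ranges = [0.5400, 0.8075, 1.5600]

beam 1: φ=-45°, α=240°
  direction (-0.5000, -0.8660); cell (1,1); t to first gridline: x 0.5400, y 0.9007 (then +2.0000 / +1.1547)
    (0,1) via x @ 0.5400  # hit
  → r_1 = 0.5400
beam 2: φ=0°, α=285°
  direction (0.2588, -0.9659); cell (1,1); t to first gridline: x 2.8205, y 0.8075 (then +3.8637 / +1.0353)
    (1,0) via y @ 0.8075  # hit
  → r_2 = 0.8075
beam 3: φ=45°, α=330°
  direction (0.8660, -0.5000); cell (1,1); t to first gridline: x 0.8429, y 1.5600 (then +1.1547 / +2.0000)
    (2,1) via x @ 0.8429
    (2,0) via y @ 1.5600  # hit
  → r_3 = 1.5600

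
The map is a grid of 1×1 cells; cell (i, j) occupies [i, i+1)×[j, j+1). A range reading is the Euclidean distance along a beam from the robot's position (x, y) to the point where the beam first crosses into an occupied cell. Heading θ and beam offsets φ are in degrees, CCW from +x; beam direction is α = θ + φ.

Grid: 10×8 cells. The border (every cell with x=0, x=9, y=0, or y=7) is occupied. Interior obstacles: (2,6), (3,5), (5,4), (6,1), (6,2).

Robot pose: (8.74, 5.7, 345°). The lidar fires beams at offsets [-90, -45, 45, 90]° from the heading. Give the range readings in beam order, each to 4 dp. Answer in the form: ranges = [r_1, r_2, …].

ranges = [4.8658, 0.5200, 0.3002, 1.0046]

beam 1: φ=-90°, α=255°
  direction (-0.2588, -0.9659); cell (8,5); t to first gridline: x 2.8591, y 0.7247 (then +3.8637 / +1.0353)
    (8,4) via y @ 0.7247
    (8,3) via y @ 1.7600
    (8,2) via y @ 2.7952
    (7,2) via x @ 2.8591
    (7,1) via y @ 3.8305
    (7,0) via y @ 4.8658  # hit
  → r_1 = 4.8658
beam 2: φ=-45°, α=300°
  direction (0.5000, -0.8660); cell (8,5); t to first gridline: x 0.5200, y 0.8083 (then +2.0000 / +1.1547)
    (9,5) via x @ 0.5200  # hit
  → r_2 = 0.5200
beam 3: φ=45°, α=30°
  direction (0.8660, 0.5000); cell (8,5); t to first gridline: x 0.3002, y 0.6000 (then +1.1547 / +2.0000)
    (9,5) via x @ 0.3002  # hit
  → r_3 = 0.3002
beam 4: φ=90°, α=75°
  direction (0.2588, 0.9659); cell (8,5); t to first gridline: x 1.0046, y 0.3106 (then +3.8637 / +1.0353)
    (8,6) via y @ 0.3106
    (9,6) via x @ 1.0046  # hit
  → r_4 = 1.0046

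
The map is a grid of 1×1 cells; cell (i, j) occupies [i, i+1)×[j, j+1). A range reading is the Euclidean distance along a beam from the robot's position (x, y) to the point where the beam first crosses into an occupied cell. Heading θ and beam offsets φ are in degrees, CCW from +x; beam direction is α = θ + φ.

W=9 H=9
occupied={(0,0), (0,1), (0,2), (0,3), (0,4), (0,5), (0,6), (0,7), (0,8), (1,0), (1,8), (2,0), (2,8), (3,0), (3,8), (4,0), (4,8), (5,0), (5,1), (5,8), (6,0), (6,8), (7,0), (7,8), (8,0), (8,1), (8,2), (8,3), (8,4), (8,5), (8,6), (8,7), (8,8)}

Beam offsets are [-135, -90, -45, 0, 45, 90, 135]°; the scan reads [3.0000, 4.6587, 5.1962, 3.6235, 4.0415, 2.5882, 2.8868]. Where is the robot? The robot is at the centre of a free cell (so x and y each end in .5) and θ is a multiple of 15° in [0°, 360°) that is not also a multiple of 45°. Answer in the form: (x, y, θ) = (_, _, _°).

The pose lattice has 48·16 = 768 candidates. Test each by forward raycasting.
  (7.5, 6.5, 330°): beam 1 = 6.7293 ≠ 3.0000 ✗
  (4.5, 5.5, 30°): beam 1 = 4.6587 ≠ 3.0000 ✗
  (1.5, 2.5, 330°): beam 1 = 0.5176 ≠ 3.0000 ✗
  …
  (3.5, 4.5, 75°): r_1=3.0000, r_2=4.6587, r_3=5.1962, r_4=3.6235, r_5=4.0415, r_6=2.5882, r_7=2.8868 — all match ✓
Unique over the lattice → pose = (3.5, 4.5, 75°).

(x, y, θ) = (3.5, 4.5, 75°)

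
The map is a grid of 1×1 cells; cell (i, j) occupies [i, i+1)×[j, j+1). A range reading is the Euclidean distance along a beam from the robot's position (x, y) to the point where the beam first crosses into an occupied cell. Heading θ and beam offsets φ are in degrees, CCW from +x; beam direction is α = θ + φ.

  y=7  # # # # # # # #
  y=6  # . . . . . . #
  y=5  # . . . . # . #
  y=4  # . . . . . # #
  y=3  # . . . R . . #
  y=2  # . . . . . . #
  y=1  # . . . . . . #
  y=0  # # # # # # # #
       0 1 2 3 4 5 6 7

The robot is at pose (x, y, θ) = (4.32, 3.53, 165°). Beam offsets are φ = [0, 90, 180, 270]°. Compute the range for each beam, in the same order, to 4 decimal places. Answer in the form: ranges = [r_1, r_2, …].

beam 1: φ=0°, α=165°
  direction (-0.9659, 0.2588); cell (4,3); t to first gridline: x 0.3313, y 1.8159 (then +1.0353 / +3.8637)
    (3,3) via x @ 0.3313
    (2,3) via x @ 1.3666
    (2,4) via y @ 1.8159
    (1,4) via x @ 2.4018
    (0,4) via x @ 3.4371  # hit
  → r_1 = 3.4371
beam 2: φ=90°, α=255°
  direction (-0.2588, -0.9659); cell (4,3); t to first gridline: x 1.2364, y 0.5487 (then +3.8637 / +1.0353)
    (4,2) via y @ 0.5487
    (3,2) via x @ 1.2364
    (3,1) via y @ 1.5840
    (3,0) via y @ 2.6192  # hit
  → r_2 = 2.6192
beam 3: φ=180°, α=345°
  direction (0.9659, -0.2588); cell (4,3); t to first gridline: x 0.7040, y 2.0478 (then +1.0353 / +3.8637)
    (5,3) via x @ 0.7040
    (6,3) via x @ 1.7393
    (6,2) via y @ 2.0478
    (7,2) via x @ 2.7745  # hit
  → r_3 = 2.7745
beam 4: φ=270°, α=75°
  direction (0.2588, 0.9659); cell (4,3); t to first gridline: x 2.6273, y 0.4866 (then +3.8637 / +1.0353)
    (4,4) via y @ 0.4866
    (4,5) via y @ 1.5219
    (4,6) via y @ 2.5571
    (5,6) via x @ 2.6273
    (5,7) via y @ 3.5924  # hit
  → r_4 = 3.5924

ranges = [3.4371, 2.6192, 2.7745, 3.5924]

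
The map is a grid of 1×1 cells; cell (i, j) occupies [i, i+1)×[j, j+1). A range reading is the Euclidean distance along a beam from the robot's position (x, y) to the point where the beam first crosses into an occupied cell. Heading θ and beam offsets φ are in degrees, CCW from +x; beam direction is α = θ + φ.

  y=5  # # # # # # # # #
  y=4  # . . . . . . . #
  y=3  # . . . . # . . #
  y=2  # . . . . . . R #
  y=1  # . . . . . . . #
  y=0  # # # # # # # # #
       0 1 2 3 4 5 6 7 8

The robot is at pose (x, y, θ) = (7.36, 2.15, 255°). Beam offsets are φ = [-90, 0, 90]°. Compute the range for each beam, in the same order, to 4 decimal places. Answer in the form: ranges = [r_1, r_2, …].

ranges = [6.5844, 1.1906, 0.6626]

beam 1: φ=-90°, α=165°
  d=(-0.9659,0.2588)  start (7,2)  tX=0.3727 tY=3.2841  stride 1/|dx|=1.0353 1/|dy|=3.8637
    cross x-line → (6,2), t=0.3727
    cross x-line → (5,2), t=1.4080
    cross x-line → (4,2), t=2.4433
    cross y-line → (4,3), t=3.2841
    cross x-line → (3,3), t=3.4785
    cross x-line → (2,3), t=4.5138
    cross x-line → (1,3), t=5.5491
    cross x-line → (0,3), t=6.5844 (wall)
  → r_1 = 6.5844
beam 2: φ=0°, α=255°
  d=(-0.2588,-0.9659)  start (7,2)  tX=1.3909 tY=0.1553  stride 1/|dx|=3.8637 1/|dy|=1.0353
    cross y-line → (7,1), t=0.1553
    cross y-line → (7,0), t=1.1906 (wall)
  → r_2 = 1.1906
beam 3: φ=90°, α=345°
  d=(0.9659,-0.2588)  start (7,2)  tX=0.6626 tY=0.5796  stride 1/|dx|=1.0353 1/|dy|=3.8637
    cross y-line → (7,1), t=0.5796
    cross x-line → (8,1), t=0.6626 (wall)
  → r_3 = 0.6626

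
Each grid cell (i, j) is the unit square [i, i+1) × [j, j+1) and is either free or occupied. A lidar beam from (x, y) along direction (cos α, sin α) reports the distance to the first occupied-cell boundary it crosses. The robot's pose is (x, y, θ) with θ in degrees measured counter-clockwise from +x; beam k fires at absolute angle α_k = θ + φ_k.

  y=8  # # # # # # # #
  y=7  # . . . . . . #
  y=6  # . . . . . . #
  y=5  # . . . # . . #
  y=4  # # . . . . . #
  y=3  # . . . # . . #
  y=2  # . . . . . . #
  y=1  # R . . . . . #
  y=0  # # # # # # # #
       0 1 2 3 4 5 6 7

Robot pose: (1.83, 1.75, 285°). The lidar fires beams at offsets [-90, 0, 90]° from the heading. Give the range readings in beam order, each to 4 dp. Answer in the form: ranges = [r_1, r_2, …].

ranges = [0.8593, 0.7765, 5.3524]

beam 1: φ=-90°, α=195°
  cosα=-0.9659 sinα=-0.2588 | (1,1) | tMaxX 0.8593 tMaxY 2.8978 | tΔX 1.0353 tΔY 3.8637
    t=0.8593 [x] (0,1) — stop
  → r_1 = 0.8593
beam 2: φ=0°, α=285°
  cosα=0.2588 sinα=-0.9659 | (1,1) | tMaxX 0.6568 tMaxY 0.7765 | tΔX 3.8637 tΔY 1.0353
    t=0.6568 [x] (2,1)
    t=0.7765 [y] (2,0) — stop
  → r_2 = 0.7765
beam 3: φ=90°, α=15°
  cosα=0.9659 sinα=0.2588 | (1,1) | tMaxX 0.1760 tMaxY 0.9659 | tΔX 1.0353 tΔY 3.8637
    t=0.1760 [x] (2,1)
    t=0.9659 [y] (2,2)
    t=1.2113 [x] (3,2)
    t=2.2465 [x] (4,2)
    t=3.2818 [x] (5,2)
    t=4.3171 [x] (6,2)
    t=4.8296 [y] (6,3)
    t=5.3524 [x] (7,3) — stop
  → r_3 = 5.3524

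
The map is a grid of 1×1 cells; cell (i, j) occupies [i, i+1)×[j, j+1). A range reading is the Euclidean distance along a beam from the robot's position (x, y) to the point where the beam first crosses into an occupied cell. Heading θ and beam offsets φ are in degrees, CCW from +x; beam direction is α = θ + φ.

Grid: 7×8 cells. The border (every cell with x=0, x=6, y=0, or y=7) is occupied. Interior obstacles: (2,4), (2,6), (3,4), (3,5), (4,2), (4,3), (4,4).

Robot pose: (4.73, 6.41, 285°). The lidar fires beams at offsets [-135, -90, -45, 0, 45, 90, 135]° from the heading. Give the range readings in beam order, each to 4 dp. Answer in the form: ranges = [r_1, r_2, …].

beam 1: φ=-135°, α=150°
  dir = (cos 150°, sin 150°) = (-0.8660, 0.5000); from cell (4,6)
  next x-line at t=0.8429, next y-line at t=1.1800; Δt_x=1.1547, Δt_y=2.0000
    x: enter (3,6) at t=0.8429
    y: enter (3,7) at t=1.1800 ← occupied
  → r_1 = 1.1800
beam 2: φ=-90°, α=195°
  dir = (cos 195°, sin 195°) = (-0.9659, -0.2588); from cell (4,6)
  next x-line at t=0.7558, next y-line at t=1.5841; Δt_x=1.0353, Δt_y=3.8637
    x: enter (3,6) at t=0.7558
    y: enter (3,5) at t=1.5841 ← occupied
  → r_2 = 1.5841
beam 3: φ=-45°, α=240°
  dir = (cos 240°, sin 240°) = (-0.5000, -0.8660); from cell (4,6)
  next x-line at t=1.4600, next y-line at t=0.4734; Δt_x=2.0000, Δt_y=1.1547
    y: enter (4,5) at t=0.4734
    x: enter (3,5) at t=1.4600 ← occupied
  → r_3 = 1.4600
beam 4: φ=0°, α=285°
  dir = (cos 285°, sin 285°) = (0.2588, -0.9659); from cell (4,6)
  next x-line at t=1.0432, next y-line at t=0.4245; Δt_x=3.8637, Δt_y=1.0353
    y: enter (4,5) at t=0.4245
    x: enter (5,5) at t=1.0432
    y: enter (5,4) at t=1.4597
    y: enter (5,3) at t=2.4950
    y: enter (5,2) at t=3.5303
    y: enter (5,1) at t=4.5656
    x: enter (6,1) at t=4.9069 ← occupied
  → r_4 = 4.9069
beam 5: φ=45°, α=330°
  dir = (cos 330°, sin 330°) = (0.8660, -0.5000); from cell (4,6)
  next x-line at t=0.3118, next y-line at t=0.8200; Δt_x=1.1547, Δt_y=2.0000
    x: enter (5,6) at t=0.3118
    y: enter (5,5) at t=0.8200
    x: enter (6,5) at t=1.4665 ← occupied
  → r_5 = 1.4665
beam 6: φ=90°, α=15°
  dir = (cos 15°, sin 15°) = (0.9659, 0.2588); from cell (4,6)
  next x-line at t=0.2795, next y-line at t=2.2796; Δt_x=1.0353, Δt_y=3.8637
    x: enter (5,6) at t=0.2795
    x: enter (6,6) at t=1.3148 ← occupied
  → r_6 = 1.3148
beam 7: φ=135°, α=60°
  dir = (cos 60°, sin 60°) = (0.5000, 0.8660); from cell (4,6)
  next x-line at t=0.5400, next y-line at t=0.6813; Δt_x=2.0000, Δt_y=1.1547
    x: enter (5,6) at t=0.5400
    y: enter (5,7) at t=0.6813 ← occupied
  → r_7 = 0.6813

ranges = [1.1800, 1.5841, 1.4600, 4.9069, 1.4665, 1.3148, 0.6813]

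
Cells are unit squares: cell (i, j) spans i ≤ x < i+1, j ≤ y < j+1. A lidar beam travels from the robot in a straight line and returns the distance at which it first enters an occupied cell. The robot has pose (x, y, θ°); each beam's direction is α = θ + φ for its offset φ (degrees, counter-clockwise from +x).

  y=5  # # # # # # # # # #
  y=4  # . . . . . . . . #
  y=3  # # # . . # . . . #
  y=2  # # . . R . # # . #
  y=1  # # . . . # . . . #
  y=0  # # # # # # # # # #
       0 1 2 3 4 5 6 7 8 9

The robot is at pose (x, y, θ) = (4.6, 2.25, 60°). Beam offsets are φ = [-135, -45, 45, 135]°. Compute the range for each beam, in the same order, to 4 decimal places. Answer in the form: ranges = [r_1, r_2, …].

beam 1: φ=-135°, α=285°
  dir = (cos 285°, sin 285°) = (0.2588, -0.9659); from cell (4,2)
  next x-line at t=1.5455, next y-line at t=0.2588; Δt_x=3.8637, Δt_y=1.0353
    y: enter (4,1) at t=0.2588
    y: enter (4,0) at t=1.2941 ← occupied
  → r_1 = 1.2941
beam 2: φ=-45°, α=15°
  dir = (cos 15°, sin 15°) = (0.9659, 0.2588); from cell (4,2)
  next x-line at t=0.4141, next y-line at t=2.8978; Δt_x=1.0353, Δt_y=3.8637
    x: enter (5,2) at t=0.4141
    x: enter (6,2) at t=1.4494 ← occupied
  → r_2 = 1.4494
beam 3: φ=45°, α=105°
  dir = (cos 105°, sin 105°) = (-0.2588, 0.9659); from cell (4,2)
  next x-line at t=2.3182, next y-line at t=0.7765; Δt_x=3.8637, Δt_y=1.0353
    y: enter (4,3) at t=0.7765
    y: enter (4,4) at t=1.8117
    x: enter (3,4) at t=2.3182
    y: enter (3,5) at t=2.8470 ← occupied
  → r_3 = 2.8470
beam 4: φ=135°, α=195°
  dir = (cos 195°, sin 195°) = (-0.9659, -0.2588); from cell (4,2)
  next x-line at t=0.6212, next y-line at t=0.9659; Δt_x=1.0353, Δt_y=3.8637
    x: enter (3,2) at t=0.6212
    y: enter (3,1) at t=0.9659
    x: enter (2,1) at t=1.6564
    x: enter (1,1) at t=2.6917 ← occupied
  → r_4 = 2.6917

ranges = [1.2941, 1.4494, 2.8470, 2.6917]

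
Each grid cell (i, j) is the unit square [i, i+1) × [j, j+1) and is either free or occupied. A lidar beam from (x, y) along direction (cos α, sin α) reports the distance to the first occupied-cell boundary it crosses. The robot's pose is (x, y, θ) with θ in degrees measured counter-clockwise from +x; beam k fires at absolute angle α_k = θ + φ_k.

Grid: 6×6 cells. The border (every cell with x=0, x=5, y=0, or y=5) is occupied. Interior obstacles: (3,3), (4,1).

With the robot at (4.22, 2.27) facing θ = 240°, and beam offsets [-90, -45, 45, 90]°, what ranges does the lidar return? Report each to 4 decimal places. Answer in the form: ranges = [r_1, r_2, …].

beam 1: φ=-90°, α=150°
  direction (-0.8660, 0.5000); cell (4,2); t to first gridline: x 0.2540, y 1.4600 (then +1.1547 / +2.0000)
    (3,2) via x @ 0.2540
    (2,2) via x @ 1.4087
    (2,3) via y @ 1.4600
    (1,3) via x @ 2.5634
    (1,4) via y @ 3.4600
    (0,4) via x @ 3.7181  # hit
  → r_1 = 3.7181
beam 2: φ=-45°, α=195°
  direction (-0.9659, -0.2588); cell (4,2); t to first gridline: x 0.2278, y 1.0432 (then +1.0353 / +3.8637)
    (3,2) via x @ 0.2278
    (3,1) via y @ 1.0432
    (2,1) via x @ 1.2630
    (1,1) via x @ 2.2983
    (0,1) via x @ 3.3336  # hit
  → r_2 = 3.3336
beam 3: φ=45°, α=285°
  direction (0.2588, -0.9659); cell (4,2); t to first gridline: x 3.0137, y 0.2795 (then +3.8637 / +1.0353)
    (4,1) via y @ 0.2795  # hit
  → r_3 = 0.2795
beam 4: φ=90°, α=330°
  direction (0.8660, -0.5000); cell (4,2); t to first gridline: x 0.9007, y 0.5400 (then +1.1547 / +2.0000)
    (4,1) via y @ 0.5400  # hit
  → r_4 = 0.5400

ranges = [3.7181, 3.3336, 0.2795, 0.5400]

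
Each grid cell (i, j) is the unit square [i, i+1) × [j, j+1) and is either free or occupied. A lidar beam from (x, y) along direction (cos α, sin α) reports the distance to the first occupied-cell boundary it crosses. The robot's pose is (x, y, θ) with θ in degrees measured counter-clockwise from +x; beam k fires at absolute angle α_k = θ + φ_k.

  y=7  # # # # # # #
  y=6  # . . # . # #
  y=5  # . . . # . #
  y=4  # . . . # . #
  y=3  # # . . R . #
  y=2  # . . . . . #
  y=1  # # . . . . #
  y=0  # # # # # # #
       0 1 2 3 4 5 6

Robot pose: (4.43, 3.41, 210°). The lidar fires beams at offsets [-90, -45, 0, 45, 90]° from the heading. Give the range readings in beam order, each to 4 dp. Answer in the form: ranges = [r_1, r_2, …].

beam 1: φ=-90°, α=120°
  dir = (cos 120°, sin 120°) = (-0.5000, 0.8660); from cell (4,3)
  next x-line at t=0.8600, next y-line at t=0.6813; Δt_x=2.0000, Δt_y=1.1547
    y: enter (4,4) at t=0.6813 ← occupied
  → r_1 = 0.6813
beam 2: φ=-45°, α=165°
  dir = (cos 165°, sin 165°) = (-0.9659, 0.2588); from cell (4,3)
  next x-line at t=0.4452, next y-line at t=2.2796; Δt_x=1.0353, Δt_y=3.8637
    x: enter (3,3) at t=0.4452
    x: enter (2,3) at t=1.4804
    y: enter (2,4) at t=2.2796
    x: enter (1,4) at t=2.5157
    x: enter (0,4) at t=3.5510 ← occupied
  → r_2 = 3.5510
beam 3: φ=0°, α=210°
  dir = (cos 210°, sin 210°) = (-0.8660, -0.5000); from cell (4,3)
  next x-line at t=0.4965, next y-line at t=0.8200; Δt_x=1.1547, Δt_y=2.0000
    x: enter (3,3) at t=0.4965
    y: enter (3,2) at t=0.8200
    x: enter (2,2) at t=1.6512
    x: enter (1,2) at t=2.8059
    y: enter (1,1) at t=2.8200 ← occupied
  → r_3 = 2.8200
beam 4: φ=45°, α=255°
  dir = (cos 255°, sin 255°) = (-0.2588, -0.9659); from cell (4,3)
  next x-line at t=1.6614, next y-line at t=0.4245; Δt_x=3.8637, Δt_y=1.0353
    y: enter (4,2) at t=0.4245
    y: enter (4,1) at t=1.4597
    x: enter (3,1) at t=1.6614
    y: enter (3,0) at t=2.4950 ← occupied
  → r_4 = 2.4950
beam 5: φ=90°, α=300°
  dir = (cos 300°, sin 300°) = (0.5000, -0.8660); from cell (4,3)
  next x-line at t=1.1400, next y-line at t=0.4734; Δt_x=2.0000, Δt_y=1.1547
    y: enter (4,2) at t=0.4734
    x: enter (5,2) at t=1.1400
    y: enter (5,1) at t=1.6281
    y: enter (5,0) at t=2.7828 ← occupied
  → r_5 = 2.7828

ranges = [0.6813, 3.5510, 2.8200, 2.4950, 2.7828]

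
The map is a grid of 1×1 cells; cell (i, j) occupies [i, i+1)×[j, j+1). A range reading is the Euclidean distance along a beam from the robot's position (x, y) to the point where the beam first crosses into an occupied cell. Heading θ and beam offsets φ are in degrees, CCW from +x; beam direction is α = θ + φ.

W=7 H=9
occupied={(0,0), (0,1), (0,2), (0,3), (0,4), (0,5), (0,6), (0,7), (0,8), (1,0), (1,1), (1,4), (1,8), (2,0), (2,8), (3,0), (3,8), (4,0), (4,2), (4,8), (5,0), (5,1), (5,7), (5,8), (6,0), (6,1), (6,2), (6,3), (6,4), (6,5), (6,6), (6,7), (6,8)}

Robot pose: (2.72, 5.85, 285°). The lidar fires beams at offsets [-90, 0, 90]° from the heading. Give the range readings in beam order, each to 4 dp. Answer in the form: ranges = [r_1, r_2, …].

beam 1: φ=-90°, α=195°
  cosα=-0.9659 sinα=-0.2588 | (2,5) | tMaxX 0.7454 tMaxY 3.2841 | tΔX 1.0353 tΔY 3.8637
    t=0.7454 [x] (1,5)
    t=1.7807 [x] (0,5) — stop
  → r_1 = 1.7807
beam 2: φ=0°, α=285°
  cosα=0.2588 sinα=-0.9659 | (2,5) | tMaxX 1.0818 tMaxY 0.8800 | tΔX 3.8637 tΔY 1.0353
    t=0.8800 [y] (2,4)
    t=1.0818 [x] (3,4)
    t=1.9153 [y] (3,3)
    t=2.9505 [y] (3,2)
    t=3.9858 [y] (3,1)
    t=4.9455 [x] (4,1)
    t=5.0211 [y] (4,0) — stop
  → r_2 = 5.0211
beam 3: φ=90°, α=15°
  cosα=0.9659 sinα=0.2588 | (2,5) | tMaxX 0.2899 tMaxY 0.5796 | tΔX 1.0353 tΔY 3.8637
    t=0.2899 [x] (3,5)
    t=0.5796 [y] (3,6)
    t=1.3252 [x] (4,6)
    t=2.3604 [x] (5,6)
    t=3.3957 [x] (6,6) — stop
  → r_3 = 3.3957

ranges = [1.7807, 5.0211, 3.3957]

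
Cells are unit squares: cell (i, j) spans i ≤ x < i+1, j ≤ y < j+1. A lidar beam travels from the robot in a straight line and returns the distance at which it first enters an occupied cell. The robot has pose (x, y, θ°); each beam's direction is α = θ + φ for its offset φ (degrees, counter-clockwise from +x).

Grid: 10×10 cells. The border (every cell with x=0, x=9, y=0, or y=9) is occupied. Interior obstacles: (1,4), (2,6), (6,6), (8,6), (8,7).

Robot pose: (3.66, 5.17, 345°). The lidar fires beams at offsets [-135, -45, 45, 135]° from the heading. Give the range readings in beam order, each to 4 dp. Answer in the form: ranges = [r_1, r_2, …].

beam 1: φ=-135°, α=210°
  cosα=-0.8660 sinα=-0.5000 | (3,5) | tMaxX 0.7621 tMaxY 0.3400 | tΔX 1.1547 tΔY 2.0000
    t=0.3400 [y] (3,4)
    t=0.7621 [x] (2,4)
    t=1.9168 [x] (1,4) — stop
  → r_1 = 1.9168
beam 2: φ=-45°, α=300°
  cosα=0.5000 sinα=-0.8660 | (3,5) | tMaxX 0.6800 tMaxY 0.1963 | tΔX 2.0000 tΔY 1.1547
    t=0.1963 [y] (3,4)
    t=0.6800 [x] (4,4)
    t=1.3510 [y] (4,3)
    t=2.5057 [y] (4,2)
    t=2.6800 [x] (5,2)
    t=3.6604 [y] (5,1)
    t=4.6800 [x] (6,1)
    t=4.8151 [y] (6,0) — stop
  → r_2 = 4.8151
beam 3: φ=45°, α=30°
  cosα=0.8660 sinα=0.5000 | (3,5) | tMaxX 0.3926 tMaxY 1.6600 | tΔX 1.1547 tΔY 2.0000
    t=0.3926 [x] (4,5)
    t=1.5473 [x] (5,5)
    t=1.6600 [y] (5,6)
    t=2.7020 [x] (6,6) — stop
  → r_3 = 2.7020
beam 4: φ=135°, α=120°
  cosα=-0.5000 sinα=0.8660 | (3,5) | tMaxX 1.3200 tMaxY 0.9584 | tΔX 2.0000 tΔY 1.1547
    t=0.9584 [y] (3,6)
    t=1.3200 [x] (2,6) — stop
  → r_4 = 1.3200

ranges = [1.9168, 4.8151, 2.7020, 1.3200]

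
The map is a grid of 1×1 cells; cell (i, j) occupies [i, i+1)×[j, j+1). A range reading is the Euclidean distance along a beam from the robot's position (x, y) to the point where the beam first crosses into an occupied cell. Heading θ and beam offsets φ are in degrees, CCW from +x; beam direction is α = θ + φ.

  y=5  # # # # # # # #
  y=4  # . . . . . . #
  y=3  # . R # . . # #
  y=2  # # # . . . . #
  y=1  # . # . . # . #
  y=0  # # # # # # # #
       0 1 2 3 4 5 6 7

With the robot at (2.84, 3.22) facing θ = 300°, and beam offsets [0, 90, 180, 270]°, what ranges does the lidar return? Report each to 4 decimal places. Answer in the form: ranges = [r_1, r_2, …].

beam 1: φ=0°, α=300°
  cosα=0.5000 sinα=-0.8660 | (2,3) | tMaxX 0.3200 tMaxY 0.2540 | tΔX 2.0000 tΔY 1.1547
    t=0.2540 [y] (2,2) — stop
  → r_1 = 0.2540
beam 2: φ=90°, α=30°
  cosα=0.8660 sinα=0.5000 | (2,3) | tMaxX 0.1848 tMaxY 1.5600 | tΔX 1.1547 tΔY 2.0000
    t=0.1848 [x] (3,3) — stop
  → r_2 = 0.1848
beam 3: φ=180°, α=120°
  cosα=-0.5000 sinα=0.8660 | (2,3) | tMaxX 1.6800 tMaxY 0.9007 | tΔX 2.0000 tΔY 1.1547
    t=0.9007 [y] (2,4)
    t=1.6800 [x] (1,4)
    t=2.0554 [y] (1,5) — stop
  → r_3 = 2.0554
beam 4: φ=270°, α=210°
  cosα=-0.8660 sinα=-0.5000 | (2,3) | tMaxX 0.9699 tMaxY 0.4400 | tΔX 1.1547 tΔY 2.0000
    t=0.4400 [y] (2,2) — stop
  → r_4 = 0.4400

ranges = [0.2540, 0.1848, 2.0554, 0.4400]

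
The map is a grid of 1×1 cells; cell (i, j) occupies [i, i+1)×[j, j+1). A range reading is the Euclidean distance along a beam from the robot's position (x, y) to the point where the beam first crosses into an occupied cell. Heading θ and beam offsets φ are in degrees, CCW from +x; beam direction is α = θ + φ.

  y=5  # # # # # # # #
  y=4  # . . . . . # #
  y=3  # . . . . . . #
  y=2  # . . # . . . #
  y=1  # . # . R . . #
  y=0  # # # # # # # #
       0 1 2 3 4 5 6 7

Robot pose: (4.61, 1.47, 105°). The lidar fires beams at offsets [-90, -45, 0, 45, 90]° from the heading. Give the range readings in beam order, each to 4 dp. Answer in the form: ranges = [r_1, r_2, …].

ranges = [2.4743, 2.9214, 3.6545, 1.0600, 1.6668]

beam 1: φ=-90°, α=15°
  cosα=0.9659 sinα=0.2588 | (4,1) | tMaxX 0.4038 tMaxY 2.0478 | tΔX 1.0353 tΔY 3.8637
    t=0.4038 [x] (5,1)
    t=1.4390 [x] (6,1)
    t=2.0478 [y] (6,2)
    t=2.4743 [x] (7,2) — stop
  → r_1 = 2.4743
beam 2: φ=-45°, α=60°
  cosα=0.5000 sinα=0.8660 | (4,1) | tMaxX 0.7800 tMaxY 0.6120 | tΔX 2.0000 tΔY 1.1547
    t=0.6120 [y] (4,2)
    t=0.7800 [x] (5,2)
    t=1.7667 [y] (5,3)
    t=2.7800 [x] (6,3)
    t=2.9214 [y] (6,4) — stop
  → r_2 = 2.9214
beam 3: φ=0°, α=105°
  cosα=-0.2588 sinα=0.9659 | (4,1) | tMaxX 2.3569 tMaxY 0.5487 | tΔX 3.8637 tΔY 1.0353
    t=0.5487 [y] (4,2)
    t=1.5840 [y] (4,3)
    t=2.3569 [x] (3,3)
    t=2.6192 [y] (3,4)
    t=3.6545 [y] (3,5) — stop
  → r_3 = 3.6545
beam 4: φ=45°, α=150°
  cosα=-0.8660 sinα=0.5000 | (4,1) | tMaxX 0.7044 tMaxY 1.0600 | tΔX 1.1547 tΔY 2.0000
    t=0.7044 [x] (3,1)
    t=1.0600 [y] (3,2) — stop
  → r_4 = 1.0600
beam 5: φ=90°, α=195°
  cosα=-0.9659 sinα=-0.2588 | (4,1) | tMaxX 0.6315 tMaxY 1.8159 | tΔX 1.0353 tΔY 3.8637
    t=0.6315 [x] (3,1)
    t=1.6668 [x] (2,1) — stop
  → r_5 = 1.6668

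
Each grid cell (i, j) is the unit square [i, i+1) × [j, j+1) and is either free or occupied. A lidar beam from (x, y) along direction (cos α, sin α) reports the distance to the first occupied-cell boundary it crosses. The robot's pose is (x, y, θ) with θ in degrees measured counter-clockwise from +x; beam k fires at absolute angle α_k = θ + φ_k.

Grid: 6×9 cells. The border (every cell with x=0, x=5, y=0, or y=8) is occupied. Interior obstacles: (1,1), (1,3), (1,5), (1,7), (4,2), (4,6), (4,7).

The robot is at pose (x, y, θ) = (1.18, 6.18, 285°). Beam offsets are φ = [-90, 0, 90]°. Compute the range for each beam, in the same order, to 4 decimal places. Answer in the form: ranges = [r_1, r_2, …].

beam 1: φ=-90°, α=195°
  cosα=-0.9659 sinα=-0.2588 | (1,6) | tMaxX 0.1863 tMaxY 0.6955 | tΔX 1.0353 tΔY 3.8637
    t=0.1863 [x] (0,6) — stop
  → r_1 = 0.1863
beam 2: φ=0°, α=285°
  cosα=0.2588 sinα=-0.9659 | (1,6) | tMaxX 3.1682 tMaxY 0.1863 | tΔX 3.8637 tΔY 1.0353
    t=0.1863 [y] (1,5) — stop
  → r_2 = 0.1863
beam 3: φ=90°, α=15°
  cosα=0.9659 sinα=0.2588 | (1,6) | tMaxX 0.8489 tMaxY 3.1682 | tΔX 1.0353 tΔY 3.8637
    t=0.8489 [x] (2,6)
    t=1.8842 [x] (3,6)
    t=2.9195 [x] (4,6) — stop
  → r_3 = 2.9195

ranges = [0.1863, 0.1863, 2.9195]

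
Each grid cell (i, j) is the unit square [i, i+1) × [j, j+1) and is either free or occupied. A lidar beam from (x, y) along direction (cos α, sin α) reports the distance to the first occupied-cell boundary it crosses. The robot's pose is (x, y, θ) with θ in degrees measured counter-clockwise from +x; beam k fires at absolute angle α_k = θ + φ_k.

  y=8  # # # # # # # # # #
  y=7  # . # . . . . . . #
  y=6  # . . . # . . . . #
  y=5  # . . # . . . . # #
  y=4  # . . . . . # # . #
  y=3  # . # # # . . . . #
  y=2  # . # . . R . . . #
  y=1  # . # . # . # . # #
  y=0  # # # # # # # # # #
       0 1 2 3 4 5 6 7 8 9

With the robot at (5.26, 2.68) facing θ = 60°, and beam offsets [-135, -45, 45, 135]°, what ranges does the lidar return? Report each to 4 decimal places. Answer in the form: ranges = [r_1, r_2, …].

ranges = [1.7393, 3.8719, 1.0046, 2.3397]

beam 1: φ=-135°, α=285°
  d=(0.2588,-0.9659)  start (5,2)  tX=2.8591 tY=0.7040  stride 1/|dx|=3.8637 1/|dy|=1.0353
    cross y-line → (5,1), t=0.7040
    cross y-line → (5,0), t=1.7393 (wall)
  → r_1 = 1.7393
beam 2: φ=-45°, α=15°
  d=(0.9659,0.2588)  start (5,2)  tX=0.7661 tY=1.2364  stride 1/|dx|=1.0353 1/|dy|=3.8637
    cross x-line → (6,2), t=0.7661
    cross y-line → (6,3), t=1.2364
    cross x-line → (7,3), t=1.8014
    cross x-line → (8,3), t=2.8367
    cross x-line → (9,3), t=3.8719 (wall)
  → r_2 = 3.8719
beam 3: φ=45°, α=105°
  d=(-0.2588,0.9659)  start (5,2)  tX=1.0046 tY=0.3313  stride 1/|dx|=3.8637 1/|dy|=1.0353
    cross y-line → (5,3), t=0.3313
    cross x-line → (4,3), t=1.0046 (wall)
  → r_3 = 1.0046
beam 4: φ=135°, α=195°
  d=(-0.9659,-0.2588)  start (5,2)  tX=0.2692 tY=2.6273  stride 1/|dx|=1.0353 1/|dy|=3.8637
    cross x-line → (4,2), t=0.2692
    cross x-line → (3,2), t=1.3044
    cross x-line → (2,2), t=2.3397 (wall)
  → r_4 = 2.3397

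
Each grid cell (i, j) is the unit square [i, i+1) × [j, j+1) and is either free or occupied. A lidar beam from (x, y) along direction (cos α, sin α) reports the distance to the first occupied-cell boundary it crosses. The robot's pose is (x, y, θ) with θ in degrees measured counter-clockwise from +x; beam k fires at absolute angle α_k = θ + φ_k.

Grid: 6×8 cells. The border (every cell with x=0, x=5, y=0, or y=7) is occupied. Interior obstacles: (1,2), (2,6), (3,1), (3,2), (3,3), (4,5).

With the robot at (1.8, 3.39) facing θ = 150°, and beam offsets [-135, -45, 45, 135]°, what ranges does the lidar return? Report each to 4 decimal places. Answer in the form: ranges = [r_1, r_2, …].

beam 1: φ=-135°, α=15°
  d=(0.9659,0.2588)  start (1,3)  tX=0.2071 tY=2.3569  stride 1/|dx|=1.0353 1/|dy|=3.8637
    cross x-line → (2,3), t=0.2071
    cross x-line → (3,3), t=1.2423 (wall)
  → r_1 = 1.2423
beam 2: φ=-45°, α=105°
  d=(-0.2588,0.9659)  start (1,3)  tX=3.0910 tY=0.6315  stride 1/|dx|=3.8637 1/|dy|=1.0353
    cross y-line → (1,4), t=0.6315
    cross y-line → (1,5), t=1.6668
    cross y-line → (1,6), t=2.7021
    cross x-line → (0,6), t=3.0910 (wall)
  → r_2 = 3.0910
beam 3: φ=45°, α=195°
  d=(-0.9659,-0.2588)  start (1,3)  tX=0.8282 tY=1.5068  stride 1/|dx|=1.0353 1/|dy|=3.8637
    cross x-line → (0,3), t=0.8282 (wall)
  → r_3 = 0.8282
beam 4: φ=135°, α=285°
  d=(0.2588,-0.9659)  start (1,3)  tX=0.7727 tY=0.4038  stride 1/|dx|=3.8637 1/|dy|=1.0353
    cross y-line → (1,2), t=0.4038 (wall)
  → r_4 = 0.4038

ranges = [1.2423, 3.0910, 0.8282, 0.4038]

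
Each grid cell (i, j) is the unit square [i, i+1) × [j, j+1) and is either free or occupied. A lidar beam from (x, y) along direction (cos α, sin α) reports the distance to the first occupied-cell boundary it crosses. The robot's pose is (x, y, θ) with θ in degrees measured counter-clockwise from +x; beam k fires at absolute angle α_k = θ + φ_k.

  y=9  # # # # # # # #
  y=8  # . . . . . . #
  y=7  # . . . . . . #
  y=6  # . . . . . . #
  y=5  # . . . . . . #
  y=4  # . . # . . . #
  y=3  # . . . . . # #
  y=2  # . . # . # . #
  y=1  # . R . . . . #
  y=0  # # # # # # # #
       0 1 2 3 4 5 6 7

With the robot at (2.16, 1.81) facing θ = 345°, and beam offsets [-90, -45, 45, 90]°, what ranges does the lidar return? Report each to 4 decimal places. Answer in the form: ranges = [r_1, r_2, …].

beam 1: φ=-90°, α=255°
  cosα=-0.2588 sinα=-0.9659 | (2,1) | tMaxX 0.6182 tMaxY 0.8386 | tΔX 3.8637 tΔY 1.0353
    t=0.6182 [x] (1,1)
    t=0.8386 [y] (1,0) — stop
  → r_1 = 0.8386
beam 2: φ=-45°, α=300°
  cosα=0.5000 sinα=-0.8660 | (2,1) | tMaxX 1.6800 tMaxY 0.9353 | tΔX 2.0000 tΔY 1.1547
    t=0.9353 [y] (2,0) — stop
  → r_2 = 0.9353
beam 3: φ=45°, α=30°
  cosα=0.8660 sinα=0.5000 | (2,1) | tMaxX 0.9699 tMaxY 0.3800 | tΔX 1.1547 tΔY 2.0000
    t=0.3800 [y] (2,2)
    t=0.9699 [x] (3,2) — stop
  → r_3 = 0.9699
beam 4: φ=90°, α=75°
  cosα=0.2588 sinα=0.9659 | (2,1) | tMaxX 3.2455 tMaxY 0.1967 | tΔX 3.8637 tΔY 1.0353
    t=0.1967 [y] (2,2)
    t=1.2320 [y] (2,3)
    t=2.2673 [y] (2,4)
    t=3.2455 [x] (3,4) — stop
  → r_4 = 3.2455

ranges = [0.8386, 0.9353, 0.9699, 3.2455]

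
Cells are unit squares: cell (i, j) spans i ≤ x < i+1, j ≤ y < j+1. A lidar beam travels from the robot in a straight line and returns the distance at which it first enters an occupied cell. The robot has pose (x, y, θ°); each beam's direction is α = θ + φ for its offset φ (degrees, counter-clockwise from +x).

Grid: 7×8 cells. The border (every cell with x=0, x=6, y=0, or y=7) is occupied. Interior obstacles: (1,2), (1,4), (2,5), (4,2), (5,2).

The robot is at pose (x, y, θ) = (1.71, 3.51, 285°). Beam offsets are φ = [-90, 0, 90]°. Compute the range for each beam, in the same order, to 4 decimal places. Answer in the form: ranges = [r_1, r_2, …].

ranges = [0.7350, 0.5280, 4.4413]

beam 1: φ=-90°, α=195°
  cosα=-0.9659 sinα=-0.2588 | (1,3) | tMaxX 0.7350 tMaxY 1.9705 | tΔX 1.0353 tΔY 3.8637
    t=0.7350 [x] (0,3) — stop
  → r_1 = 0.7350
beam 2: φ=0°, α=285°
  cosα=0.2588 sinα=-0.9659 | (1,3) | tMaxX 1.1205 tMaxY 0.5280 | tΔX 3.8637 tΔY 1.0353
    t=0.5280 [y] (1,2) — stop
  → r_2 = 0.5280
beam 3: φ=90°, α=15°
  cosα=0.9659 sinα=0.2588 | (1,3) | tMaxX 0.3002 tMaxY 1.8932 | tΔX 1.0353 tΔY 3.8637
    t=0.3002 [x] (2,3)
    t=1.3355 [x] (3,3)
    t=1.8932 [y] (3,4)
    t=2.3708 [x] (4,4)
    t=3.4061 [x] (5,4)
    t=4.4413 [x] (6,4) — stop
  → r_3 = 4.4413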